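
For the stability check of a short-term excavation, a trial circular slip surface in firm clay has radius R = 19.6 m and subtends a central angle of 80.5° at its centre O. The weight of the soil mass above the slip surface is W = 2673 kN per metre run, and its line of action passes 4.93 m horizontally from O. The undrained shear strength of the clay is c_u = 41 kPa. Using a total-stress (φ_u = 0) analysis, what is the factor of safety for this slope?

FS = 1.68

Taking moments about the centre O, the resisting moment is provided by the undrained shear strength acting along the arc:
Arc length L_a = R·θ = 19.6·(80.5°·π/180) = 19.6·1.4050 = 27.54 m
M_R = c_u·L_a·R = 41·27.54·19.6 = 22129.4 kN·m/m
M_D = W·d = 2673·4.93 = 13177.9 kN·m/m
FS = M_R / M_D = 22129.4 / 13177.9 = 1.679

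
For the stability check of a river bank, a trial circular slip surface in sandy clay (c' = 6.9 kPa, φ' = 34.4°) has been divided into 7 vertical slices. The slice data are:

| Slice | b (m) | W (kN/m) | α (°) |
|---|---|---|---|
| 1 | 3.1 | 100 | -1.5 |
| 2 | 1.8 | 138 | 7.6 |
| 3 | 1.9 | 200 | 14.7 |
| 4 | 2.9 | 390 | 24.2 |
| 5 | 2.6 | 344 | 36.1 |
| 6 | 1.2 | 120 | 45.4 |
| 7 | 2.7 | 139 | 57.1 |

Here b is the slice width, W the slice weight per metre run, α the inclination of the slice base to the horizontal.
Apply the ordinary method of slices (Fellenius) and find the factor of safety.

Ordinary method of slices: FS = Σ[c'·Δl_i + (W_i cosα_i)·tanφ'] / Σ W_i sinα_i, with Δl_i = b_i / cosα_i.
Slice 1: Δl = 3.1/cos(-1.5°) = 3.101 m; N'_1 = 100·cos(-1.5°) = 100.0; c'Δl = 21.40; W sinα = -2.6
Slice 2: Δl = 1.8/cos7.6° = 1.816 m; N'_2 = 138·cos7.6° = 136.8; c'Δl = 12.53; W sinα = 18.3
Slice 3: Δl = 1.9/cos14.7° = 1.964 m; N'_3 = 200·cos14.7° = 193.5; c'Δl = 13.55; W sinα = 50.8
Slice 4: Δl = 2.9/cos24.2° = 3.179 m; N'_4 = 390·cos24.2° = 355.7; c'Δl = 21.94; W sinα = 159.9
Slice 5: Δl = 2.6/cos36.1° = 3.218 m; N'_5 = 344·cos36.1° = 277.9; c'Δl = 22.20; W sinα = 202.7
Slice 6: Δl = 1.2/cos45.4° = 1.709 m; N'_6 = 120·cos45.4° = 84.3; c'Δl = 11.79; W sinα = 85.4
Slice 7: Δl = 2.7/cos57.1° = 4.971 m; N'_7 = 139·cos57.1° = 75.5; c'Δl = 34.30; W sinα = 116.7
Σc'Δl = 137.7 kN/m; ΣN' = 1223.6 kN/m; ΣW sinα = 631.1 kN/m
Resisting = 137.7 + 1223.6·tan34.4° = 137.7 + 837.8 = 975.6 kN/m
FS = 975.6 / 631.1 = 1.546

FS = 1.55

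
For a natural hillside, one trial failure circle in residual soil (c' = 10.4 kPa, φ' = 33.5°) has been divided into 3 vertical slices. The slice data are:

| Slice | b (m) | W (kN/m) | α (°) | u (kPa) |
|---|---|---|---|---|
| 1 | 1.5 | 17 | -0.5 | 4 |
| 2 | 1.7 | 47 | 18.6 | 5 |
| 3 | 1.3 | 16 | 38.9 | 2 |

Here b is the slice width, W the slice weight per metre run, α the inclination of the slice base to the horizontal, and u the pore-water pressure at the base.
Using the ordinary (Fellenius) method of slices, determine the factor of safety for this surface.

Ordinary method of slices: FS = Σ[c'·Δl_i + (W_i cosα_i − u_i·Δl_i)·tanφ'] / Σ W_i sinα_i, with Δl_i = b_i / cosα_i.
Slice 1: Δl = 1.5/cos(-0.5°) = 1.500 m; N'_1 = 17·cos(-0.5°) − 4·1.500 = 11.0; c'Δl = 15.60; W sinα = -0.1
Slice 2: Δl = 1.7/cos18.6° = 1.794 m; N'_2 = 47·cos18.6° − 5·1.794 = 35.6; c'Δl = 18.65; W sinα = 15.0
Slice 3: Δl = 1.3/cos38.9° = 1.670 m; N'_3 = 16·cos38.9° − 2·1.670 = 9.1; c'Δl = 17.37; W sinα = 10.0
Σc'Δl = 51.6 kN/m; ΣN' = 55.7 kN/m; ΣW sinα = 24.9 kN/m
Resisting = 51.6 + 55.7·tan33.5° = 51.6 + 36.9 = 88.5 kN/m
FS = 88.5 / 24.9 = 3.555

FS = 3.56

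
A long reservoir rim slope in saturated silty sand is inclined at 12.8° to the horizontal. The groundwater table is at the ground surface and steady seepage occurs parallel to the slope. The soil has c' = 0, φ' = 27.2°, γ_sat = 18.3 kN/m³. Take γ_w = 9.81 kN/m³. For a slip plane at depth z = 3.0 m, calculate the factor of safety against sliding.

With seepage parallel to the slope and the water table at the surface, the effective normal stress on the slip plane uses the buoyant unit weight γ' = γ_sat − γ_w while the driving shear stress uses γ_sat:
FS = [c' + γ' z cos²β tanφ'] / [γ_sat z sinβ cosβ]
(For c' = 0 this reduces to FS = (γ'/γ_sat)·tanφ'/tanβ.)
γ' = 18.3 − 9.81 = 8.49 kN/m³
Numerator = 0.0 + 8.49·3.0·cos²12.8°·tan27.2° = 0.0 + 8.49·3.0·0.9509·0.5139 = 12.447 kPa
Denominator = 18.3·3.0·sin12.8°·cos12.8° = 18.3·3.0·0.2215·0.9751 = 11.861 kPa
FS = 12.447 / 11.861 = 1.049

FS = 1.05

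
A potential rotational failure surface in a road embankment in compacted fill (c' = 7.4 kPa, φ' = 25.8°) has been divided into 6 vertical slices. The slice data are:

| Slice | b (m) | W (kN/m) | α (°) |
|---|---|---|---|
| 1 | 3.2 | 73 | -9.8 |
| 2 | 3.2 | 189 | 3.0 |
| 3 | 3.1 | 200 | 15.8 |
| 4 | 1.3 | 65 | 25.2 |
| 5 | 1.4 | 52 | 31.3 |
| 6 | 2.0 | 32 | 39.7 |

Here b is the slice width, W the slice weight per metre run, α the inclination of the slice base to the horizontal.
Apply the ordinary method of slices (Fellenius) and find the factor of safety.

FS = 3.10

Ordinary method of slices: FS = Σ[c'·Δl_i + (W_i cosα_i)·tanφ'] / Σ W_i sinα_i, with Δl_i = b_i / cosα_i.
Slice 1: Δl = 3.2/cos(-9.8°) = 3.247 m; N'_1 = 73·cos(-9.8°) = 71.9; c'Δl = 24.03; W sinα = -12.4
Slice 2: Δl = 3.2/cos3.0° = 3.204 m; N'_2 = 189·cos3.0° = 188.7; c'Δl = 23.71; W sinα = 9.9
Slice 3: Δl = 3.1/cos15.8° = 3.222 m; N'_3 = 200·cos15.8° = 192.4; c'Δl = 23.84; W sinα = 54.5
Slice 4: Δl = 1.3/cos25.2° = 1.437 m; N'_4 = 65·cos25.2° = 58.8; c'Δl = 10.63; W sinα = 27.7
Slice 5: Δl = 1.4/cos31.3° = 1.638 m; N'_5 = 52·cos31.3° = 44.4; c'Δl = 12.12; W sinα = 27.0
Slice 6: Δl = 2.0/cos39.7° = 2.599 m; N'_6 = 32·cos39.7° = 24.6; c'Δl = 19.24; W sinα = 20.4
Σc'Δl = 113.6 kN/m; ΣN' = 581.0 kN/m; ΣW sinα = 127.1 kN/m
Resisting = 113.6 + 581.0·tan25.8° = 113.6 + 280.9 = 394.4 kN/m
FS = 394.4 / 127.1 = 3.104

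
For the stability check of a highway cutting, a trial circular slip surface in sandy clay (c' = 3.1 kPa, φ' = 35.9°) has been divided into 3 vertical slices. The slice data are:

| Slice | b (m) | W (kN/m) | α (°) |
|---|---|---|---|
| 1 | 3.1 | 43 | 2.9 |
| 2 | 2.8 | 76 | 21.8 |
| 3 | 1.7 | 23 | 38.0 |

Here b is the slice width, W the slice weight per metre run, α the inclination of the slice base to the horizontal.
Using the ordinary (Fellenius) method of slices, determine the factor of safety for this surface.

Ordinary method of slices: FS = Σ[c'·Δl_i + (W_i cosα_i)·tanφ'] / Σ W_i sinα_i, with Δl_i = b_i / cosα_i.
Slice 1: Δl = 3.1/cos2.9° = 3.104 m; N'_1 = 43·cos2.9° = 42.9; c'Δl = 9.62; W sinα = 2.2
Slice 2: Δl = 2.8/cos21.8° = 3.016 m; N'_2 = 76·cos21.8° = 70.6; c'Δl = 9.35; W sinα = 28.2
Slice 3: Δl = 1.7/cos38.0° = 2.157 m; N'_3 = 23·cos38.0° = 18.1; c'Δl = 6.69; W sinα = 14.2
Σc'Δl = 25.7 kN/m; ΣN' = 131.6 kN/m; ΣW sinα = 44.6 kN/m
Resisting = 25.7 + 131.6·tan35.9° = 25.7 + 95.3 = 120.9 kN/m
FS = 120.9 / 44.6 = 2.714

FS = 2.71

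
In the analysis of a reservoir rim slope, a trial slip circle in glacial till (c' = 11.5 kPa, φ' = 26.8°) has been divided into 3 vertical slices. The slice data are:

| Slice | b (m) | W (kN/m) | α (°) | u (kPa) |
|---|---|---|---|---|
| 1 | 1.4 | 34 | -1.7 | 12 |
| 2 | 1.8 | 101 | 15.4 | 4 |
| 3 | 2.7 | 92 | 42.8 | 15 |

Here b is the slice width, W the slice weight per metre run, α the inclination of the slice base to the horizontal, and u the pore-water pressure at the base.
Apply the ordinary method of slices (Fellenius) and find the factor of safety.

FS = 1.59

Ordinary method of slices: FS = Σ[c'·Δl_i + (W_i cosα_i − u_i·Δl_i)·tanφ'] / Σ W_i sinα_i, with Δl_i = b_i / cosα_i.
Slice 1: Δl = 1.4/cos(-1.7°) = 1.401 m; N'_1 = 34·cos(-1.7°) − 12·1.401 = 17.2; c'Δl = 16.11; W sinα = -1.0
Slice 2: Δl = 1.8/cos15.4° = 1.867 m; N'_2 = 101·cos15.4° − 4·1.867 = 89.9; c'Δl = 21.47; W sinα = 26.8
Slice 3: Δl = 2.7/cos42.8° = 3.680 m; N'_3 = 92·cos42.8° − 15·3.680 = 12.3; c'Δl = 42.32; W sinα = 62.5
Σc'Δl = 79.9 kN/m; ΣN' = 119.4 kN/m; ΣW sinα = 88.3 kN/m
Resisting = 79.9 + 119.4·tan26.8° = 79.9 + 60.3 = 140.2 kN/m
FS = 140.2 / 88.3 = 1.587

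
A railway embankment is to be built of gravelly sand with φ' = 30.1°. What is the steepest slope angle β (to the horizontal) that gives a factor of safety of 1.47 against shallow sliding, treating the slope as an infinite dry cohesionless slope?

β = 21.5°

For an infinite dry cohesionless slope FS = tanφ'/tanβ, so tanβ = tanφ' / FS.
tanβ = tan30.1° / 1.47 = 0.5797 / 1.47 = 0.3943
β = arctan(0.3943) = 21.52°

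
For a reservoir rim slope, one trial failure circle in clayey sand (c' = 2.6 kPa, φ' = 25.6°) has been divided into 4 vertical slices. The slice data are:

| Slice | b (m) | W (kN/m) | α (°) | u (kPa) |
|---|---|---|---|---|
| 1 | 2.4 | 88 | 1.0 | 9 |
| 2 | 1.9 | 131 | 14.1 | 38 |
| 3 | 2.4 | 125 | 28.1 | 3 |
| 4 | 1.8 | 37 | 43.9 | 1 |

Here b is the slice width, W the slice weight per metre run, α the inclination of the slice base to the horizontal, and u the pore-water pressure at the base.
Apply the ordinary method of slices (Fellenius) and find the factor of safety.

Ordinary method of slices: FS = Σ[c'·Δl_i + (W_i cosα_i − u_i·Δl_i)·tanφ'] / Σ W_i sinα_i, with Δl_i = b_i / cosα_i.
Slice 1: Δl = 2.4/cos1.0° = 2.400 m; N'_1 = 88·cos1.0° − 9·2.400 = 66.4; c'Δl = 6.24; W sinα = 1.5
Slice 2: Δl = 1.9/cos14.1° = 1.959 m; N'_2 = 131·cos14.1° − 38·1.959 = 52.6; c'Δl = 5.09; W sinα = 31.9
Slice 3: Δl = 2.4/cos28.1° = 2.721 m; N'_3 = 125·cos28.1° − 3·2.721 = 102.1; c'Δl = 7.07; W sinα = 58.9
Slice 4: Δl = 1.8/cos43.9° = 2.498 m; N'_4 = 37·cos43.9° − 1·2.498 = 24.2; c'Δl = 6.50; W sinα = 25.7
Σc'Δl = 24.9 kN/m; ΣN' = 245.3 kN/m; ΣW sinα = 118.0 kN/m
Resisting = 24.9 + 245.3·tan25.6° = 24.9 + 117.5 = 142.4 kN/m
FS = 142.4 / 118.0 = 1.207

FS = 1.21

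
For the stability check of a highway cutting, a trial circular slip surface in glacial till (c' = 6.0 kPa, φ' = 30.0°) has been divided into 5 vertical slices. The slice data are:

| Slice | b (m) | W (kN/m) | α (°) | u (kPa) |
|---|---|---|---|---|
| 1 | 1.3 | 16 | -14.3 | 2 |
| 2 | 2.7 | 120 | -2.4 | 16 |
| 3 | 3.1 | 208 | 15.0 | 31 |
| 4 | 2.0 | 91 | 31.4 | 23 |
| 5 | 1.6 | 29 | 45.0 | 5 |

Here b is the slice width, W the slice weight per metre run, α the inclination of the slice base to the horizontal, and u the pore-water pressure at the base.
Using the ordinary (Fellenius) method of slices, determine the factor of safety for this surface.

FS = 1.78

Ordinary method of slices: FS = Σ[c'·Δl_i + (W_i cosα_i − u_i·Δl_i)·tanφ'] / Σ W_i sinα_i, with Δl_i = b_i / cosα_i.
Slice 1: Δl = 1.3/cos(-14.3°) = 1.342 m; N'_1 = 16·cos(-14.3°) − 2·1.342 = 12.8; c'Δl = 8.05; W sinα = -4.0
Slice 2: Δl = 2.7/cos(-2.4°) = 2.702 m; N'_2 = 120·cos(-2.4°) − 16·2.702 = 76.7; c'Δl = 16.21; W sinα = -5.0
Slice 3: Δl = 3.1/cos15.0° = 3.209 m; N'_3 = 208·cos15.0° − 31·3.209 = 101.4; c'Δl = 19.26; W sinα = 53.8
Slice 4: Δl = 2.0/cos31.4° = 2.343 m; N'_4 = 91·cos31.4° − 23·2.343 = 23.8; c'Δl = 14.06; W sinα = 47.4
Slice 5: Δl = 1.6/cos45.0° = 2.263 m; N'_5 = 29·cos45.0° − 5·2.263 = 9.2; c'Δl = 13.58; W sinα = 20.5
Σc'Δl = 71.2 kN/m; ΣN' = 223.9 kN/m; ΣW sinα = 112.8 kN/m
Resisting = 71.2 + 223.9·tan30.0° = 71.2 + 129.3 = 200.4 kN/m
FS = 200.4 / 112.8 = 1.777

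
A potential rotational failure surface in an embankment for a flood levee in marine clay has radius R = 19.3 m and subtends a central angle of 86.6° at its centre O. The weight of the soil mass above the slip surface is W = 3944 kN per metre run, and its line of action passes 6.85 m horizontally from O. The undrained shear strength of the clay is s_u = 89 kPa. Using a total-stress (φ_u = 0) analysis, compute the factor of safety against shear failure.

FS = 1.85

Taking moments about the centre O, the resisting moment is provided by the undrained shear strength acting along the arc:
Arc length L_a = R·θ = 19.3·(86.6°·π/180) = 19.3·1.5115 = 29.17 m
M_R = s_u·L_a·R = 89·29.17·19.3 = 50107.2 kN·m/m
M_D = W·d = 3944·6.85 = 27016.4 kN·m/m
FS = M_R / M_D = 50107.2 / 27016.4 = 1.855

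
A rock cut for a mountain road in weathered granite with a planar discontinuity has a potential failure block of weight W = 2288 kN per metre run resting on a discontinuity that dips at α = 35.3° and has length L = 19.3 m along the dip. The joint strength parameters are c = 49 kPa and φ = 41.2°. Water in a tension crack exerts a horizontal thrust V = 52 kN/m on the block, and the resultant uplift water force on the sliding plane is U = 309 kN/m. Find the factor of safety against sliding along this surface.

Resolving the block weight along and normal to the plane and applying the Mohr–Coulomb strength on the joint:
N' = W cosα − U − V sinα = 2288·cos35.3° − 309 − 52·sin35.3° = 1528.3 kN/m
Driving force T = W sinα + V cosα = 2288·sin35.3° + 52·cos35.3° = 1364.6 kN/m
Resisting force R = c·L + N'·tanφ = 49·19.3 + 1528.3·tan41.2° = 945.7 + 1337.9 = 2283.6 kN/m
FS = R / T = 2283.6 / 1364.6 = 1.673

FS = 1.67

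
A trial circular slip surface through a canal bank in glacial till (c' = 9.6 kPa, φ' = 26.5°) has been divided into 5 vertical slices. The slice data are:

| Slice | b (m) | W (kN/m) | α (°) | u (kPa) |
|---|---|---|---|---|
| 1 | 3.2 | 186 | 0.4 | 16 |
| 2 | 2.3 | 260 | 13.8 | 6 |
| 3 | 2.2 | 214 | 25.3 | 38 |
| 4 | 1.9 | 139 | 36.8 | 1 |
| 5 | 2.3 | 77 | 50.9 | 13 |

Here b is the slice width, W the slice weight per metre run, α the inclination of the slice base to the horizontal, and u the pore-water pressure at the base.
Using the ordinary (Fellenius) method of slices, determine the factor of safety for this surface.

FS = 1.43

Ordinary method of slices: FS = Σ[c'·Δl_i + (W_i cosα_i − u_i·Δl_i)·tanφ'] / Σ W_i sinα_i, with Δl_i = b_i / cosα_i.
Slice 1: Δl = 3.2/cos0.4° = 3.200 m; N'_1 = 186·cos0.4° − 16·3.200 = 134.8; c'Δl = 30.72; W sinα = 1.3
Slice 2: Δl = 2.3/cos13.8° = 2.368 m; N'_2 = 260·cos13.8° − 6·2.368 = 238.3; c'Δl = 22.74; W sinα = 62.0
Slice 3: Δl = 2.2/cos25.3° = 2.433 m; N'_3 = 214·cos25.3° − 38·2.433 = 101.0; c'Δl = 23.36; W sinα = 91.5
Slice 4: Δl = 1.9/cos36.8° = 2.373 m; N'_4 = 139·cos36.8° − 1·2.373 = 108.9; c'Δl = 22.78; W sinα = 83.3
Slice 5: Δl = 2.3/cos50.9° = 3.647 m; N'_5 = 77·cos50.9° − 13·3.647 = 1.2; c'Δl = 35.01; W sinα = 59.8
Σc'Δl = 134.6 kN/m; ΣN' = 584.2 kN/m; ΣW sinα = 297.8 kN/m
Resisting = 134.6 + 584.2·tan26.5° = 134.6 + 291.3 = 425.9 kN/m
FS = 425.9 / 297.8 = 1.430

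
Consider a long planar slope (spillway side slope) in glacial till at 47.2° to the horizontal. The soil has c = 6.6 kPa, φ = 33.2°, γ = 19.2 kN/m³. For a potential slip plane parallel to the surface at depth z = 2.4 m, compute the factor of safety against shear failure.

FS = 0.89

For an infinite slope with a slip plane parallel to the surface (no pore pressure): FS = [c + γz cos²β tanφ] / [γz sinβ cosβ].
γz = 19.2·2.4 = 46.08 kN/m²
Numerator = 6.6 + 46.08·cos²47.2°·tan33.2° = 6.6 + 46.08·0.4616·0.6544 = 20.520 kPa
Denominator = 46.08·sin47.2°·cos47.2° = 46.08·0.7337·0.6794 = 22.972 kPa
FS = 20.520 / 22.972 = 0.893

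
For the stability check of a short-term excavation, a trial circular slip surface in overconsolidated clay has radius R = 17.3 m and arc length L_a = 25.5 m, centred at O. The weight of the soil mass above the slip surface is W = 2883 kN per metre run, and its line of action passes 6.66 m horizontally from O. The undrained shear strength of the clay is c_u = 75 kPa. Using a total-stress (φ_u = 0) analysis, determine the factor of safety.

FS = 1.72

Taking moments about the centre O, the resisting moment is provided by the undrained shear strength acting along the arc:
M_R = c_u·L_a·R = 75·25.50·17.3 = 33086.2 kN·m/m
M_D = W·d = 2883·6.66 = 19200.8 kN·m/m
FS = M_R / M_D = 33086.2 / 19200.8 = 1.723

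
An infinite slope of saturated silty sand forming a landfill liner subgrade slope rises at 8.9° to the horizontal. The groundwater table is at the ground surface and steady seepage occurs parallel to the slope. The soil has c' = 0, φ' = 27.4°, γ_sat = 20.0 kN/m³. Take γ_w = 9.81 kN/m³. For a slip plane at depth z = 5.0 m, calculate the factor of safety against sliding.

With seepage parallel to the slope and the water table at the surface, the effective normal stress on the slip plane uses the buoyant unit weight γ' = γ_sat − γ_w while the driving shear stress uses γ_sat:
FS = [c' + γ' z cos²β tanφ'] / [γ_sat z sinβ cosβ]
(For c' = 0 this reduces to FS = (γ'/γ_sat)·tanφ'/tanβ.)
γ' = 20.0 − 9.81 = 10.19 kN/m³
Numerator = 0.0 + 10.19·5.0·cos²8.9°·tan27.4° = 0.0 + 10.19·5.0·0.9761·0.5184 = 25.778 kPa
Denominator = 20.0·5.0·sin8.9°·cos8.9° = 20.0·5.0·0.1547·0.9880 = 15.285 kPa
FS = 25.778 / 15.285 = 1.687

FS = 1.69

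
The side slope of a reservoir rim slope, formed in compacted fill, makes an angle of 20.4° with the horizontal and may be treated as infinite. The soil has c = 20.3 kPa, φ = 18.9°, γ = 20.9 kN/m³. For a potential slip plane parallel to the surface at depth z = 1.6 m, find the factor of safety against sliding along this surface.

For an infinite slope with a slip plane parallel to the surface (no pore pressure): FS = [c + γz cos²β tanφ] / [γz sinβ cosβ].
γz = 20.9·1.6 = 33.44 kN/m²
Numerator = 20.3 + 33.44·cos²20.4°·tan18.9° = 20.3 + 33.44·0.8785·0.3424 = 30.358 kPa
Denominator = 33.44·sin20.4°·cos20.4° = 33.44·0.3486·0.9373 = 10.925 kPa
FS = 30.358 / 10.925 = 2.779

FS = 2.78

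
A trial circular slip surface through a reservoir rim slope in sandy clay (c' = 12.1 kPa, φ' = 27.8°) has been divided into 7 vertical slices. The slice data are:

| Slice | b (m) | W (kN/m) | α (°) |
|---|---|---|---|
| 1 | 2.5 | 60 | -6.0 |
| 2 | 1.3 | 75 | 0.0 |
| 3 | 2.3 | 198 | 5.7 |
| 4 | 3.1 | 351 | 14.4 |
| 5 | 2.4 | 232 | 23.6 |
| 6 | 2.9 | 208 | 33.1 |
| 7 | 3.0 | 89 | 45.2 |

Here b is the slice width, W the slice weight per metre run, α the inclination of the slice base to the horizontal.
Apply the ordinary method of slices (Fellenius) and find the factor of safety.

Ordinary method of slices: FS = Σ[c'·Δl_i + (W_i cosα_i)·tanφ'] / Σ W_i sinα_i, with Δl_i = b_i / cosα_i.
Slice 1: Δl = 2.5/cos(-6.0°) = 2.514 m; N'_1 = 60·cos(-6.0°) = 59.7; c'Δl = 30.42; W sinα = -6.3
Slice 2: Δl = 1.3/cos0.0° = 1.300 m; N'_2 = 75·cos0.0° = 75.0; c'Δl = 15.73; W sinα = 0.0
Slice 3: Δl = 2.3/cos5.7° = 2.311 m; N'_3 = 198·cos5.7° = 197.0; c'Δl = 27.97; W sinα = 19.7
Slice 4: Δl = 3.1/cos14.4° = 3.201 m; N'_4 = 351·cos14.4° = 340.0; c'Δl = 38.73; W sinα = 87.3
Slice 5: Δl = 2.4/cos23.6° = 2.619 m; N'_5 = 232·cos23.6° = 212.6; c'Δl = 31.69; W sinα = 92.9
Slice 6: Δl = 2.9/cos33.1° = 3.462 m; N'_6 = 208·cos33.1° = 174.2; c'Δl = 41.89; W sinα = 113.6
Slice 7: Δl = 3.0/cos45.2° = 4.258 m; N'_7 = 89·cos45.2° = 62.7; c'Δl = 51.52; W sinα = 63.2
Σc'Δl = 237.9 kN/m; ΣN' = 1121.2 kN/m; ΣW sinα = 370.3 kN/m
Resisting = 237.9 + 1121.2·tan27.8° = 237.9 + 591.2 = 829.1 kN/m
FS = 829.1 / 370.3 = 2.239

FS = 2.24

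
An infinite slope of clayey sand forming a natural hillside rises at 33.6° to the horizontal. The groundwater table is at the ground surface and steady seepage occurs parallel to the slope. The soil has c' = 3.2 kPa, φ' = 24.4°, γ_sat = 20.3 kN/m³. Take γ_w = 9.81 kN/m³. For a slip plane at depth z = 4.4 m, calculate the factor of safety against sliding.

FS = 0.43

With seepage parallel to the slope and the water table at the surface, the effective normal stress on the slip plane uses the buoyant unit weight γ' = γ_sat − γ_w while the driving shear stress uses γ_sat:
FS = [c' + γ' z cos²β tanφ'] / [γ_sat z sinβ cosβ]
γ' = 20.3 − 9.81 = 10.49 kN/m³
Numerator = 3.2 + 10.49·4.4·cos²33.6°·tan24.4° = 3.2 + 10.49·4.4·0.6938·0.4536 = 17.725 kPa
Denominator = 20.3·4.4·sin33.6°·cos33.6° = 20.3·4.4·0.5534·0.8329 = 41.170 kPa
FS = 17.725 / 41.170 = 0.431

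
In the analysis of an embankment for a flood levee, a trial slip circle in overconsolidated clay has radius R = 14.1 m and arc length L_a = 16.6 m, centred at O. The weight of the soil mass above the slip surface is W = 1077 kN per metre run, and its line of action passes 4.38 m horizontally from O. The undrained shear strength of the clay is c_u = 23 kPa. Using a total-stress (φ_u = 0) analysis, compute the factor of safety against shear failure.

FS = 1.14

Taking moments about the centre O, the resisting moment is provided by the undrained shear strength acting along the arc:
M_R = c_u·L_a·R = 23·16.60·14.1 = 5383.4 kN·m/m
M_D = W·d = 1077·4.38 = 4717.3 kN·m/m
FS = M_R / M_D = 5383.4 / 4717.3 = 1.141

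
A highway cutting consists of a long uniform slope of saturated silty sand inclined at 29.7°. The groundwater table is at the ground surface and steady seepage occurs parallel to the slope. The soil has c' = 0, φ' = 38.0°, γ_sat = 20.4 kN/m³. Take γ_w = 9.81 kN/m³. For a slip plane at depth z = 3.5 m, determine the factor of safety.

FS = 0.71

With seepage parallel to the slope and the water table at the surface, the effective normal stress on the slip plane uses the buoyant unit weight γ' = γ_sat − γ_w while the driving shear stress uses γ_sat:
FS = [c' + γ' z cos²β tanφ'] / [γ_sat z sinβ cosβ]
(For c' = 0 this reduces to FS = (γ'/γ_sat)·tanφ'/tanβ.)
γ' = 20.4 − 9.81 = 10.59 kN/m³
Numerator = 0.0 + 10.59·3.5·cos²29.7°·tan38.0° = 0.0 + 10.59·3.5·0.7545·0.7813 = 21.850 kPa
Denominator = 20.4·3.5·sin29.7°·cos29.7° = 20.4·3.5·0.4955·0.8686 = 30.728 kPa
FS = 21.850 / 30.728 = 0.711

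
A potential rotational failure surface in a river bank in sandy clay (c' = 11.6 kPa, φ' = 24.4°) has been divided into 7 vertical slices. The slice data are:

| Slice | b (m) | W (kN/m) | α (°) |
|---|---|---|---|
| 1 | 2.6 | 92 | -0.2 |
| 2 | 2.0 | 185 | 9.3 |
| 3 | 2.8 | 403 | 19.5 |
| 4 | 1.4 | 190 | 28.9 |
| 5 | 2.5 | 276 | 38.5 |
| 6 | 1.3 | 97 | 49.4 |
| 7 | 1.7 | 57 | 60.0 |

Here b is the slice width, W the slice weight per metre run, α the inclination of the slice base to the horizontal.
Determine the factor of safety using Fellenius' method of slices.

Ordinary method of slices: FS = Σ[c'·Δl_i + (W_i cosα_i)·tanφ'] / Σ W_i sinα_i, with Δl_i = b_i / cosα_i.
Slice 1: Δl = 2.6/cos(-0.2°) = 2.600 m; N'_1 = 92·cos(-0.2°) = 92.0; c'Δl = 30.16; W sinα = -0.3
Slice 2: Δl = 2.0/cos9.3° = 2.027 m; N'_2 = 185·cos9.3° = 182.6; c'Δl = 23.51; W sinα = 29.9
Slice 3: Δl = 2.8/cos19.5° = 2.970 m; N'_3 = 403·cos19.5° = 379.9; c'Δl = 34.46; W sinα = 134.5
Slice 4: Δl = 1.4/cos28.9° = 1.599 m; N'_4 = 190·cos28.9° = 166.3; c'Δl = 18.55; W sinα = 91.8
Slice 5: Δl = 2.5/cos38.5° = 3.194 m; N'_5 = 276·cos38.5° = 216.0; c'Δl = 37.06; W sinα = 171.8
Slice 6: Δl = 1.3/cos49.4° = 1.998 m; N'_6 = 97·cos49.4° = 63.1; c'Δl = 23.17; W sinα = 73.6
Slice 7: Δl = 1.7/cos60.0° = 3.400 m; N'_7 = 57·cos60.0° = 28.5; c'Δl = 39.44; W sinα = 49.4
Σc'Δl = 206.3 kN/m; ΣN' = 1128.4 kN/m; ΣW sinα = 550.8 kN/m
Resisting = 206.3 + 1128.4·tan24.4° = 206.3 + 511.9 = 718.2 kN/m
FS = 718.2 / 550.8 = 1.304

FS = 1.30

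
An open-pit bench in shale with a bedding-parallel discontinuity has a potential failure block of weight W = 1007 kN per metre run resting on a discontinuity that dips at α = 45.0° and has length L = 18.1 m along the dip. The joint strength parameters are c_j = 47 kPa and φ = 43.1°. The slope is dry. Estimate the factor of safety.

Resolving the block weight along and normal to the plane and applying the Mohr–Coulomb strength on the joint:
N' = W cosα = 1007·cos45.0° = 712.1 kN/m
Driving force T = W sinα = 1007·sin45.0° = 712.1 kN/m
Resisting force R = c_j·L + N'·tanφ = 47·18.1 + 712.1·tan43.1° = 850.7 + 666.3 = 1517.0 kN/m
FS = R / T = 1517.0 / 712.1 = 2.130

FS = 2.13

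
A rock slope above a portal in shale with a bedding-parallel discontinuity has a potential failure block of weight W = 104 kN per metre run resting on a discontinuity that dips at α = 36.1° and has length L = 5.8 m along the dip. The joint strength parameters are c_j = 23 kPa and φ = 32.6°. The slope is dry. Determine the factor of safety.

Resolving the block weight along and normal to the plane and applying the Mohr–Coulomb strength on the joint:
N' = W cosα = 104·cos36.1° = 84.0 kN/m
Driving force T = W sinα = 104·sin36.1° = 61.3 kN/m
Resisting force R = c_j·L + N'·tanφ = 23·5.8 + 84.0·tan32.6° = 133.4 + 53.7 = 187.1 kN/m
FS = R / T = 187.1 / 61.3 = 3.054

FS = 3.05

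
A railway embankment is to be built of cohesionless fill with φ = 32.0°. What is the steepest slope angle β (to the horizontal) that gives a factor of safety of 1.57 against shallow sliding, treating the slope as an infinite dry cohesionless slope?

For an infinite dry cohesionless slope FS = tanφ/tanβ, so tanβ = tanφ / FS.
tanβ = tan32.0° / 1.57 = 0.6249 / 1.57 = 0.3980
β = arctan(0.3980) = 21.70°

β = 21.7°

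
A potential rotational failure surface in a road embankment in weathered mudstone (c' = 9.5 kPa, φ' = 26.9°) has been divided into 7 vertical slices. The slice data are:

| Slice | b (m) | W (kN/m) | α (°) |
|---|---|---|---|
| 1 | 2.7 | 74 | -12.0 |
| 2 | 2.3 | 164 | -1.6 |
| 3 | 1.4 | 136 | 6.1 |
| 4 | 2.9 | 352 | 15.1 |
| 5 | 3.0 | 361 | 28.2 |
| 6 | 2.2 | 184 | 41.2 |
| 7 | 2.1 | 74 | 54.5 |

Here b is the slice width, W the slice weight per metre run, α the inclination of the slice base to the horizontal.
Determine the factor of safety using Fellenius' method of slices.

Ordinary method of slices: FS = Σ[c'·Δl_i + (W_i cosα_i)·tanφ'] / Σ W_i sinα_i, with Δl_i = b_i / cosα_i.
Slice 1: Δl = 2.7/cos(-12.0°) = 2.760 m; N'_1 = 74·cos(-12.0°) = 72.4; c'Δl = 26.22; W sinα = -15.4
Slice 2: Δl = 2.3/cos(-1.6°) = 2.301 m; N'_2 = 164·cos(-1.6°) = 163.9; c'Δl = 21.86; W sinα = -4.6
Slice 3: Δl = 1.4/cos6.1° = 1.408 m; N'_3 = 136·cos6.1° = 135.2; c'Δl = 13.38; W sinα = 14.5
Slice 4: Δl = 2.9/cos15.1° = 3.004 m; N'_4 = 352·cos15.1° = 339.8; c'Δl = 28.54; W sinα = 91.7
Slice 5: Δl = 3.0/cos28.2° = 3.404 m; N'_5 = 361·cos28.2° = 318.2; c'Δl = 32.34; W sinα = 170.6
Slice 6: Δl = 2.2/cos41.2° = 2.924 m; N'_6 = 184·cos41.2° = 138.4; c'Δl = 27.78; W sinα = 121.2
Slice 7: Δl = 2.1/cos54.5° = 3.616 m; N'_7 = 74·cos54.5° = 43.0; c'Δl = 34.35; W sinα = 60.2
Σc'Δl = 184.5 kN/m; ΣN' = 1211.0 kN/m; ΣW sinα = 438.2 kN/m
Resisting = 184.5 + 1211.0·tan26.9° = 184.5 + 614.4 = 798.8 kN/m
FS = 798.8 / 438.2 = 1.823

FS = 1.82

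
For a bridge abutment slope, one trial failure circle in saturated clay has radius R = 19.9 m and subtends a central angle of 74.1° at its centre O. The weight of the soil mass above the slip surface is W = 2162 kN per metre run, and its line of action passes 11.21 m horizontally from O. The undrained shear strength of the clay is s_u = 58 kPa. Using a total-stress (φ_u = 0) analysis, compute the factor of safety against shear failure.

Taking moments about the centre O, the resisting moment is provided by the undrained shear strength acting along the arc:
Arc length L_a = R·θ = 19.9·(74.1°·π/180) = 19.9·1.2933 = 25.74 m
M_R = s_u·L_a·R = 58·25.74·19.9 = 29705.0 kN·m/m
M_D = W·d = 2162·11.21 = 24236.0 kN·m/m
FS = M_R / M_D = 29705.0 / 24236.0 = 1.226

FS = 1.23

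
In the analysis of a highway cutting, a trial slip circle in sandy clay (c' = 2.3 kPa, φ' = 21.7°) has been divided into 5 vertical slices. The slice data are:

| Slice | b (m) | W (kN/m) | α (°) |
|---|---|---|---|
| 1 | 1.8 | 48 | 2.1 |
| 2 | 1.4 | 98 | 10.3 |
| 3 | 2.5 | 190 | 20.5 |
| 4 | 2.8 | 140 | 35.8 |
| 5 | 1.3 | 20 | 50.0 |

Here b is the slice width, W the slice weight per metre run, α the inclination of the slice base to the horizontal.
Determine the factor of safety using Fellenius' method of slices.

Ordinary method of slices: FS = Σ[c'·Δl_i + (W_i cosα_i)·tanφ'] / Σ W_i sinα_i, with Δl_i = b_i / cosα_i.
Slice 1: Δl = 1.8/cos2.1° = 1.801 m; N'_1 = 48·cos2.1° = 48.0; c'Δl = 4.14; W sinα = 1.8
Slice 2: Δl = 1.4/cos10.3° = 1.423 m; N'_2 = 98·cos10.3° = 96.4; c'Δl = 3.27; W sinα = 17.5
Slice 3: Δl = 2.5/cos20.5° = 2.669 m; N'_3 = 190·cos20.5° = 178.0; c'Δl = 6.14; W sinα = 66.5
Slice 4: Δl = 2.8/cos35.8° = 3.452 m; N'_4 = 140·cos35.8° = 113.5; c'Δl = 7.94; W sinα = 81.9
Slice 5: Δl = 1.3/cos50.0° = 2.022 m; N'_5 = 20·cos50.0° = 12.9; c'Δl = 4.65; W sinα = 15.3
Σc'Δl = 26.1 kN/m; ΣN' = 448.8 kN/m; ΣW sinα = 183.0 kN/m
Resisting = 26.1 + 448.8·tan21.7° = 26.1 + 178.6 = 204.7 kN/m
FS = 204.7 / 183.0 = 1.119

FS = 1.12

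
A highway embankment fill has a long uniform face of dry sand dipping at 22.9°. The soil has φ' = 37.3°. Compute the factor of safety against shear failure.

FS = 1.80

For a dry cohesionless infinite slope the factor of safety is FS = tanφ' / tanβ.
FS = tan37.3° / tan22.9° = 0.7618 / 0.4224 = 1.803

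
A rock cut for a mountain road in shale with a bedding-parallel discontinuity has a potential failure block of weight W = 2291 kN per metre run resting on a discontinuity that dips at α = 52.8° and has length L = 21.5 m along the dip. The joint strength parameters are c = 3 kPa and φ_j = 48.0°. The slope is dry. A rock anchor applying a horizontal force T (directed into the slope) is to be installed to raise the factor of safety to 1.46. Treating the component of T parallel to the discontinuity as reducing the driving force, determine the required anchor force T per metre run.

Resolving forces along and normal to the sliding plane, with the horizontal anchor force T adding T·sinα to the effective normal force and T·cosα acting up the plane against the driving force:
FS = [cL + (W cosα + T sinα) tanφ_j] / [W sinα − T cosα]
Without the anchor: N' = 1385.1 kN/m, driving T_d = 1824.9 kN/m, resisting R = 3·21.5 + 1385.1·tan48.0° = 1602.9 kN/m, FS = 0.88.
Setting FS = 1.46 and solving for T:
1.46·(1824.9 − T cos52.8°) = 1602.9 + T sin52.8°·tan48.0°
T·(sin52.8°·tan48.0° + 1.46·cos52.8°) = 1.46·1824.9 − 1602.9
T·(0.7965·1.1106 + 1.46·0.6046) = 2664.3 − 1602.9 = 1061.4
T·1.7674 = 1061.4
T = 600.6 kN/m

T = 601 kN/m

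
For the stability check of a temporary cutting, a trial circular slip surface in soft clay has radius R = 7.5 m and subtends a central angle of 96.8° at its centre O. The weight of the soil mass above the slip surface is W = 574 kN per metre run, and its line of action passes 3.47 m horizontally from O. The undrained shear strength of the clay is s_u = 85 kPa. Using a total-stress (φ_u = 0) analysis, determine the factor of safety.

FS = 4.06

Taking moments about the centre O, the resisting moment is provided by the undrained shear strength acting along the arc:
Arc length L_a = R·θ = 7.5·(96.8°·π/180) = 7.5·1.6895 = 12.67 m
M_R = s_u·L_a·R = 85·12.67·7.5 = 8077.8 kN·m/m
M_D = W·d = 574·3.47 = 1991.8 kN·m/m
FS = M_R / M_D = 8077.8 / 1991.8 = 4.056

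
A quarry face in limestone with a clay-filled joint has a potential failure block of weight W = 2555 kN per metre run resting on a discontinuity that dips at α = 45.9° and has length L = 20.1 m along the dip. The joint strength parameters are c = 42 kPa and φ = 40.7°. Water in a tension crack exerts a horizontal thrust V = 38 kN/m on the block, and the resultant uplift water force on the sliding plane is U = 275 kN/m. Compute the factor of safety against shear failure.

FS = 1.14

Resolving the block weight along and normal to the plane and applying the Mohr–Coulomb strength on the joint:
N' = W cosα − U − V sinα = 2555·cos45.9° − 275 − 38·sin45.9° = 1475.8 kN/m
Driving force T = W sinα + V cosα = 2555·sin45.9° + 38·cos45.9° = 1861.3 kN/m
Resisting force R = c·L + N'·tanφ = 42·20.1 + 1475.8·tan40.7° = 844.2 + 1269.4 = 2113.6 kN/m
FS = R / T = 2113.6 / 1861.3 = 1.136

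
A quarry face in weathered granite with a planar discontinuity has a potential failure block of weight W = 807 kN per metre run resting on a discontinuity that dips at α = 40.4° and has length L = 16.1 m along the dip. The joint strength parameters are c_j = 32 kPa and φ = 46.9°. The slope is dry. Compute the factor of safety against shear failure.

FS = 2.24

Resolving the block weight along and normal to the plane and applying the Mohr–Coulomb strength on the joint:
N' = W cosα = 807·cos40.4° = 614.6 kN/m
Driving force T = W sinα = 807·sin40.4° = 523.0 kN/m
Resisting force R = c_j·L + N'·tanφ = 32·16.1 + 614.6·tan46.9° = 515.2 + 656.7 = 1171.9 kN/m
FS = R / T = 1171.9 / 523.0 = 2.241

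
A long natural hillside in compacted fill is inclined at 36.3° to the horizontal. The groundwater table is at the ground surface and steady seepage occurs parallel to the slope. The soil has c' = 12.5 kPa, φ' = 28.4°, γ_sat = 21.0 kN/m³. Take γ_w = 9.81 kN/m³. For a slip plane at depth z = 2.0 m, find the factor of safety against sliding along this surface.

FS = 1.02

With seepage parallel to the slope and the water table at the surface, the effective normal stress on the slip plane uses the buoyant unit weight γ' = γ_sat − γ_w while the driving shear stress uses γ_sat:
FS = [c' + γ' z cos²β tanφ'] / [γ_sat z sinβ cosβ]
γ' = 21.0 − 9.81 = 11.19 kN/m³
Numerator = 12.5 + 11.19·2.0·cos²36.3°·tan28.4° = 12.5 + 11.19·2.0·0.6495·0.5407 = 20.360 kPa
Denominator = 21.0·2.0·sin36.3°·cos36.3° = 21.0·2.0·0.5920·0.8059 = 20.039 kPa
FS = 20.360 / 20.039 = 1.016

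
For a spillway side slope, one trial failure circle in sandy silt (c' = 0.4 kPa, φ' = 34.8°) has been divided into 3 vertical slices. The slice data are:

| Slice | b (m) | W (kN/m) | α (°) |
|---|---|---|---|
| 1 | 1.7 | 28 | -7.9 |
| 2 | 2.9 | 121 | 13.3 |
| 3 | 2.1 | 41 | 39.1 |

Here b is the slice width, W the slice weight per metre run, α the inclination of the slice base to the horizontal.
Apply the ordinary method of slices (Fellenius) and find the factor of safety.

FS = 2.53

Ordinary method of slices: FS = Σ[c'·Δl_i + (W_i cosα_i)·tanφ'] / Σ W_i sinα_i, with Δl_i = b_i / cosα_i.
Slice 1: Δl = 1.7/cos(-7.9°) = 1.716 m; N'_1 = 28·cos(-7.9°) = 27.7; c'Δl = 0.69; W sinα = -3.8
Slice 2: Δl = 2.9/cos13.3° = 2.980 m; N'_2 = 121·cos13.3° = 117.8; c'Δl = 1.19; W sinα = 27.8
Slice 3: Δl = 2.1/cos39.1° = 2.706 m; N'_3 = 41·cos39.1° = 31.8; c'Δl = 1.08; W sinα = 25.9
Σc'Δl = 3.0 kN/m; ΣN' = 177.3 kN/m; ΣW sinα = 49.8 kN/m
Resisting = 3.0 + 177.3·tan34.8° = 3.0 + 123.2 = 126.2 kN/m
FS = 126.2 / 49.8 = 2.532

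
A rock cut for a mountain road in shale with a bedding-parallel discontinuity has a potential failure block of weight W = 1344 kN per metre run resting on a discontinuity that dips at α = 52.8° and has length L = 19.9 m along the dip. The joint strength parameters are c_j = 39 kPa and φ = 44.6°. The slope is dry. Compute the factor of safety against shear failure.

FS = 1.47

Resolving the block weight along and normal to the plane and applying the Mohr–Coulomb strength on the joint:
N' = W cosα = 1344·cos52.8° = 812.6 kN/m
Driving force T = W sinα = 1344·sin52.8° = 1070.5 kN/m
Resisting force R = c_j·L + N'·tanφ = 39·19.9 + 812.6·tan44.6° = 776.1 + 801.3 = 1577.4 kN/m
FS = R / T = 1577.4 / 1070.5 = 1.473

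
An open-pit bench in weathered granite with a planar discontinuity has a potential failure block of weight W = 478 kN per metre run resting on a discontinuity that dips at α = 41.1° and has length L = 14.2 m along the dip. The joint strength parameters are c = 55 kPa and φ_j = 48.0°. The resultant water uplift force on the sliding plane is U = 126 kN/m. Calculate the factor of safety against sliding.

Resolving the block weight along and normal to the plane and applying the Mohr–Coulomb strength on the joint:
N' = W cosα − U = 478·cos41.1° − 126 = 234.2 kN/m
Driving force T = W sinα = 478·sin41.1° = 314.2 kN/m
Resisting force R = c·L + N'·tanφ_j = 55·14.2 + 234.2·tan48.0° = 781.0 + 260.1 = 1041.1 kN/m
FS = R / T = 1041.1 / 314.2 = 3.313

FS = 3.31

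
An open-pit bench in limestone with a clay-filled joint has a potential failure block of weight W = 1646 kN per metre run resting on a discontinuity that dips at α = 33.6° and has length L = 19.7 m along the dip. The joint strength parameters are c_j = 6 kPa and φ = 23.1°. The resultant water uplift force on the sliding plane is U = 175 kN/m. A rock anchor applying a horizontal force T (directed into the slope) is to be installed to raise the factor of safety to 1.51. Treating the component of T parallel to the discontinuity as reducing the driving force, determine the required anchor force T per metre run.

Resolving forces along and normal to the sliding plane, with the horizontal anchor force T adding T·sinα to the effective normal force and T·cosα acting up the plane against the driving force:
FS = [c_jL + (W cosα − U + T sinα) tanφ] / [W sinα − T cosα]
Without the anchor: N' = 1196.0 kN/m, driving T_d = 910.9 kN/m, resisting R = 6·19.7 + 1196.0·tan23.1° = 628.3 kN/m, FS = 0.69.
Setting FS = 1.51 and solving for T:
1.51·(910.9 − T cos33.6°) = 628.3 + T sin33.6°·tan23.1°
T·(sin33.6°·tan23.1° + 1.51·cos33.6°) = 1.51·910.9 − 628.3
T·(0.5534·0.4265 + 1.51·0.8329) = 1375.4 − 628.3 = 747.1
T·1.4938 = 747.1
T = 500.1 kN/m

T = 500 kN/m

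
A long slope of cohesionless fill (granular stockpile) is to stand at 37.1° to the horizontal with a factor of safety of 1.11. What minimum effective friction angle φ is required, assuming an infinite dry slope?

φ = 40.0°

FS = tanφ/tanβ ⇒ tanφ = FS · tanβ = 1.11 · tan37.1° = 0.8395
φ = arctan(0.8395) = 40.01°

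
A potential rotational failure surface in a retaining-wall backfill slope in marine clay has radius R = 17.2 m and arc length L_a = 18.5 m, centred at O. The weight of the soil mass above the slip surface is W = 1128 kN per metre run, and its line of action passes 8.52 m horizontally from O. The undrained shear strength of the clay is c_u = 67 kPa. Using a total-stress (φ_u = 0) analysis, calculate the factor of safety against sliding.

FS = 2.22

Taking moments about the centre O, the resisting moment is provided by the undrained shear strength acting along the arc:
M_R = c_u·L_a·R = 67·18.50·17.2 = 21319.4 kN·m/m
M_D = W·d = 1128·8.52 = 9610.6 kN·m/m
FS = M_R / M_D = 21319.4 / 9610.6 = 2.218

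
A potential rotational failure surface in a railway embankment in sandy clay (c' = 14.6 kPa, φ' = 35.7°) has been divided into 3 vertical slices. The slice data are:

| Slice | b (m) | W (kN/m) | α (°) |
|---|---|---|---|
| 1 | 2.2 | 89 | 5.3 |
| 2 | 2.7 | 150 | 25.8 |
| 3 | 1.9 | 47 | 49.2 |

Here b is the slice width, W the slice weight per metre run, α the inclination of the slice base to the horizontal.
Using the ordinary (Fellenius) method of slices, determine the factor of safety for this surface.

FS = 2.76

Ordinary method of slices: FS = Σ[c'·Δl_i + (W_i cosα_i)·tanφ'] / Σ W_i sinα_i, with Δl_i = b_i / cosα_i.
Slice 1: Δl = 2.2/cos5.3° = 2.209 m; N'_1 = 89·cos5.3° = 88.6; c'Δl = 32.26; W sinα = 8.2
Slice 2: Δl = 2.7/cos25.8° = 2.999 m; N'_2 = 150·cos25.8° = 135.0; c'Δl = 43.78; W sinα = 65.3
Slice 3: Δl = 1.9/cos49.2° = 2.908 m; N'_3 = 47·cos49.2° = 30.7; c'Δl = 42.45; W sinα = 35.6
Σc'Δl = 118.5 kN/m; ΣN' = 254.4 kN/m; ΣW sinα = 109.1 kN/m
Resisting = 118.5 + 254.4·tan35.7° = 118.5 + 182.8 = 301.3 kN/m
FS = 301.3 / 109.1 = 2.762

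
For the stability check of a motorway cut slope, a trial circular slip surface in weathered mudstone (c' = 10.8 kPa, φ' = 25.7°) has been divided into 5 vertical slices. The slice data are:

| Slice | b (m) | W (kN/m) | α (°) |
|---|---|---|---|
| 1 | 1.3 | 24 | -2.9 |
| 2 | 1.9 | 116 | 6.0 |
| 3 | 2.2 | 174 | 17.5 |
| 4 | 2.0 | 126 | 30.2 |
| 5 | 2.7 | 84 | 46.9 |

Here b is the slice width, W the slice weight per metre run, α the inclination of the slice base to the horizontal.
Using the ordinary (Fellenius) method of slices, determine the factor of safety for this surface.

FS = 1.88

Ordinary method of slices: FS = Σ[c'·Δl_i + (W_i cosα_i)·tanφ'] / Σ W_i sinα_i, with Δl_i = b_i / cosα_i.
Slice 1: Δl = 1.3/cos(-2.9°) = 1.302 m; N'_1 = 24·cos(-2.9°) = 24.0; c'Δl = 14.06; W sinα = -1.2
Slice 2: Δl = 1.9/cos6.0° = 1.910 m; N'_2 = 116·cos6.0° = 115.4; c'Δl = 20.63; W sinα = 12.1
Slice 3: Δl = 2.2/cos17.5° = 2.307 m; N'_3 = 174·cos17.5° = 165.9; c'Δl = 24.91; W sinα = 52.3
Slice 4: Δl = 2.0/cos30.2° = 2.314 m; N'_4 = 126·cos30.2° = 108.9; c'Δl = 24.99; W sinα = 63.4
Slice 5: Δl = 2.7/cos46.9° = 3.952 m; N'_5 = 84·cos46.9° = 57.4; c'Δl = 42.68; W sinα = 61.3
Σc'Δl = 127.3 kN/m; ΣN' = 471.6 kN/m; ΣW sinα = 187.9 kN/m
Resisting = 127.3 + 471.6·tan25.7° = 127.3 + 227.0 = 354.2 kN/m
FS = 354.2 / 187.9 = 1.885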